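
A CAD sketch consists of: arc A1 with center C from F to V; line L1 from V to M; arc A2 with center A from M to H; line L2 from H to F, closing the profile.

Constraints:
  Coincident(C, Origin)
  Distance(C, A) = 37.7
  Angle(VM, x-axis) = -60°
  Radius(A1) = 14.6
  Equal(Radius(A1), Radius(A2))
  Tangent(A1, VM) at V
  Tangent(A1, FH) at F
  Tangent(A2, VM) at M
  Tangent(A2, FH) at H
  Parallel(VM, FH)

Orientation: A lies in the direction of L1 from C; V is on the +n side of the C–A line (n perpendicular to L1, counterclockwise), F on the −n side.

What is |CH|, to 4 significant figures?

40.43

The slot axis is L1's direction at -60.0°, so u = (cos -60.0°, sin -60.0°) = (0.5000, -0.8660) and n = (−sin -60.0°, cos -60.0°) = (0.8660, 0.5000). C is at the origin and A lies 37.7 along u from C, so A = 37.7·u = (18.85, -32.65). Tangency of A1 to both parallel lines with radius 14.6 puts V and F at C ± 14.6·n: V = (12.64, 7.300), F = (-12.64, -7.300). Equal radii place M and H the same way about A: M = A + 14.6·n = (31.49, -25.35), H = A − 14.6·n = (6.206, -39.95). Then |CH| = |H − C| = 40.43.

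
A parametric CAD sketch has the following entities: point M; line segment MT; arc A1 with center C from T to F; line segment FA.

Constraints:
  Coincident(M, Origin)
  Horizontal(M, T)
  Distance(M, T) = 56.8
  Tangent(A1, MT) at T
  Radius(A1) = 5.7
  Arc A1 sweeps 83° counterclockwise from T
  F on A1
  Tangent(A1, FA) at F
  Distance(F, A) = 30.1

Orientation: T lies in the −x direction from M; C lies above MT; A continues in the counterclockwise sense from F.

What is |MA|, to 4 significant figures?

58.91

M is at the origin; MT is horizontal with |MT| = 56.8 and T on the −x side, so T = (-56.80, 0.000). Tangency of A1 to MT means the radius CT is perpendicular to MT, so C = T + (0, 5.7) = (-56.80, 5.700). On A1, T sits at bearing -90° from C; an 83° counterclockwise sweep puts F at bearing -7°, so F = C + 5.7·(cos -7°, sin -7°) = (-51.14, 5.005). The tangent condition forces CF to be normal to FA, so FA runs along (−sin -7°, cos -7°); with |FA| = 30.1, A = (-47.47, 34.88). Then |MA| = |A − M| = 58.91.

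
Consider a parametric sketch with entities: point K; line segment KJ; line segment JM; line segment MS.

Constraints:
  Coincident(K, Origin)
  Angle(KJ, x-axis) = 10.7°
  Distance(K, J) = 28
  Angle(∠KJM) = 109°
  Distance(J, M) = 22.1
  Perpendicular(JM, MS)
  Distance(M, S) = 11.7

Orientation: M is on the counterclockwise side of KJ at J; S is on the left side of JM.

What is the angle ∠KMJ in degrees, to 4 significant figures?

40.30°

K is at the origin; KJ runs at 10.7° with length 28.0, so J = 28.0·(cos 10.7°, sin 10.7°) = (27.51, 5.199). ∠KJM = 109.0°, so JM runs at 10.7° + (180° − 109.0°) = 81.70° from the x-axis; with |JM| = 22.1, M = J + 22.1·(cos 81.70°, sin 81.70°) = (30.70, 27.07). Then cos ∠KMJ = MK·MJ / (|MK||MJ|), giving 40.30°.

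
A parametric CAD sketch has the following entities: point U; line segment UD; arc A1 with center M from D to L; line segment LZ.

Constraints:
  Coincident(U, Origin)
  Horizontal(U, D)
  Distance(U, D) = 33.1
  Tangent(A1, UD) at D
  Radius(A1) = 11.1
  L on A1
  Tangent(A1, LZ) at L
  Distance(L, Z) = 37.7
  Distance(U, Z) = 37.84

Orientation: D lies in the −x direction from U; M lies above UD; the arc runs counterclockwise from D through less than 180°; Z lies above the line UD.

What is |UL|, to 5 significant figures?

24.202

U is at the origin; UD is horizontal with |UD| = 33.1 and D on the −x side, so D = (-33.100, 0.0000). A1 meets UD tangentially, so MD is at right angles to UD, so M = D + (0, 11.1) = (-33.100, 11.100). Since ML ⟂ LZ (tangency), |MZ| = √(11.1² + 37.7²) = 39.300 regardless of where L sits on A1. So Z lies on both circle(U, 37.84) and circle(M, 39.300); the above-UD intersection is Z = (-4.0947, 37.618). L is the foot of the tangent from Z: L = (-23.601, 5.3567).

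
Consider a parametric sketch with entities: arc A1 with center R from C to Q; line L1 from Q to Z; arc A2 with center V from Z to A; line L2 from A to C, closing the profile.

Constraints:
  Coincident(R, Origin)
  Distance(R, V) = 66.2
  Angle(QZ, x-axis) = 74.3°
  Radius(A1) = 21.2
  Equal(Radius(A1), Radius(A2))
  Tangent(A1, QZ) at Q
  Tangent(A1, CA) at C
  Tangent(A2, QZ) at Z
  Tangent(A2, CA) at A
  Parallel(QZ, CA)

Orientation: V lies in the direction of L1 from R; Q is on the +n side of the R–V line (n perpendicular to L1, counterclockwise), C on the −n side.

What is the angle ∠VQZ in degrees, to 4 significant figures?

17.76°

The slot axis is L1's direction at 74.3°, so u = (cos 74.3°, sin 74.3°) = (0.2706, 0.9627) and n = (−sin 74.3°, cos 74.3°) = (-0.9627, 0.2706). R is at the origin and V lies 66.2 along u from R, so V = 66.2·u = (17.91, 63.73). Tangency of A1 to both parallel lines with radius 21.2 puts Q and C at R ± 21.2·n: Q = (-20.41, 5.737), C = (20.41, -5.737). Equal radii place Z and A the same way about V: Z = V + 21.2·n = (-2.495, 69.47), A = V − 21.2·n = (38.32, 57.99). Then cos ∠VQZ = QV·QZ / (|QV||QZ|), giving 17.76°.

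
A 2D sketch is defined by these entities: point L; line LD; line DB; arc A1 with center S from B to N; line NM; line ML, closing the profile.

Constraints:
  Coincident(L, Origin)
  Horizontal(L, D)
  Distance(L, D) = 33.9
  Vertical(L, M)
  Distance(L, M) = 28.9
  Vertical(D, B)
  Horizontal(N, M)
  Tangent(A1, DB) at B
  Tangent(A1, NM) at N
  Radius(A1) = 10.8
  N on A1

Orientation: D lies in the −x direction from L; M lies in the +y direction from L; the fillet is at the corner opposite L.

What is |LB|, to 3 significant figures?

38.4

L is at the origin; LD is horizontal with |LD| = 33.9 and D on the −x side, so D = (-33.9, 0.00). L and M share the same x with |LM| = 28.9 and M on the +y side, so M = (0.00, 28.9). The virtual corner opposite L is at (-33.9, 28.9). Since A1 is tangent to DB there, SB ⟂ DB and tangency of A1 to NM means the radius SN is perpendicular to NM, with radius 10.8, so the center S sits 10.8 in from both sides at S = (-23.1, 18.1). That places the tangent points at B = (-33.9, 18.1) on DB and N = (-23.1, 28.9) on NM. Then |LB| = |B − L| = 38.4.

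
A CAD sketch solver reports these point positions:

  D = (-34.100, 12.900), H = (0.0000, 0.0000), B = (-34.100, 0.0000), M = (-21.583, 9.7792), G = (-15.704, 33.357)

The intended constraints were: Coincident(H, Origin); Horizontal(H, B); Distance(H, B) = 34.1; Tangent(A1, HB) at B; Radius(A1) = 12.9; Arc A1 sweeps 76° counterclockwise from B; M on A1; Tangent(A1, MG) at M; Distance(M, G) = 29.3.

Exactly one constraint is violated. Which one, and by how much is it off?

Distance(M, G) = 29.3 — off by 5.00.

H = (0.00, 0.00) ✓; H.y = 0.00, B.y = 0.00 ✓; |HB| = 34.10 ✓; ∠(DB, BH) = 90.00° ✓; |DB| = 12.90 ✓; bearing(D→M) − bearing(D→B) = 76.00° ✓; |DM| = 12.90 ✓; ∠(DM, MG) = 90.00° ✓; |MG| = 24.30 ✗.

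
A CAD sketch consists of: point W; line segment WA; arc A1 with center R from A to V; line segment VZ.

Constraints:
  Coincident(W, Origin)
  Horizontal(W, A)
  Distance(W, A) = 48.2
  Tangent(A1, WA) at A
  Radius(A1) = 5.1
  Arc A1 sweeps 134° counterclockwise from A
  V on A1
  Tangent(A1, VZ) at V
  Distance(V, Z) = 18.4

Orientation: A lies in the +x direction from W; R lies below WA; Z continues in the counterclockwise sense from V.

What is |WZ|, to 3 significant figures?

61.3

On A1, A sits at bearing 90° from R; a 134° counterclockwise sweep puts V at bearing 224°, so V = R + 5.1·(cos 224°, sin 224°) = (44.5, -8.64). The tangent condition forces RV to be normal to VZ, so VZ runs along (−sin 224°, cos 224°); with |VZ| = 18.4, Z = (57.3, -21.9). Then |WZ| = |Z − W| = 61.3.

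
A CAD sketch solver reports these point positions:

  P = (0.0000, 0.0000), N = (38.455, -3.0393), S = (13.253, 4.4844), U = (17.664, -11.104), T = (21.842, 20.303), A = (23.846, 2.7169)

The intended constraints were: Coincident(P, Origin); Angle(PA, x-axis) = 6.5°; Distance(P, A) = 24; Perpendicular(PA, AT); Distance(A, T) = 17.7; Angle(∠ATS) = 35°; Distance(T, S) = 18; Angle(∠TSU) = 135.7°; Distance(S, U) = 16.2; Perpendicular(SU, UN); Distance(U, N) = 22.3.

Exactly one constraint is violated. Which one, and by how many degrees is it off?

Perpendicular(SU, UN) — off by 5.40°.

P = (0.00, 0.00) ✓; PA at 6.500° ✓; |PA| = 24.00 ✓; ∠(PA, AT) = 90.00° ✓; |AT| = 17.70 ✓; ∠ATS = 35.00° ✓; |TS| = 18.00 ✓; ∠TSU = 135.7° ✓; |SU| = 16.20 ✓; ∠(SU, UN) = 95.40° ✗; |UN| = 22.30 ✓.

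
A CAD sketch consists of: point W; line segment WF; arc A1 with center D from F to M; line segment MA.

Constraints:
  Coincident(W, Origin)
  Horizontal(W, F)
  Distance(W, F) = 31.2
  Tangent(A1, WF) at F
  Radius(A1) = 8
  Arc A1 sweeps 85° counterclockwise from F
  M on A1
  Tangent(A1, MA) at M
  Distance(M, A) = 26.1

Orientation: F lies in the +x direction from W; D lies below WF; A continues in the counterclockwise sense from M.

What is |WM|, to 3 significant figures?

24.4

W is at the origin; WF is horizontal with |WF| = 31.2 and F on the +x side, so F = (31.2, 0.00). A1 meets WF tangentially, so DF is at right angles to WF, so D = F + (0, -8) = (31.2, -8.00). On A1, F sits at bearing 90° from D; an 85° counterclockwise sweep puts M at bearing 175°, so M = D + 8.0·(cos 175°, sin 175°) = (23.2, -7.30). Then |WM| = |M − W| = 24.4.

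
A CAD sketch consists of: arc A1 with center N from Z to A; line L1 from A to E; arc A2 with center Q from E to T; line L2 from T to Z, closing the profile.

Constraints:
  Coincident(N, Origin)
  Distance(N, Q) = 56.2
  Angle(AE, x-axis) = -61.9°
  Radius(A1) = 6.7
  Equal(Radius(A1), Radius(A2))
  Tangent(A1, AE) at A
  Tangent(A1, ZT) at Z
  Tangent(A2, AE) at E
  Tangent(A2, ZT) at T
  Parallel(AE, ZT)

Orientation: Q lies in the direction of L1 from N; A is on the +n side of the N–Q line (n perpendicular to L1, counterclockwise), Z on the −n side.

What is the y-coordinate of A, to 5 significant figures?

3.1558

The slot axis is L1's direction at -61.9°, so u = (cos -61.9°, sin -61.9°) = (0.47101, -0.88213) and n = (−sin -61.9°, cos -61.9°) = (0.88213, 0.47101). N is at the origin and Q lies 56.2 along u from N, so Q = 56.2·u = (26.471, -49.576). Tangency of A1 to both parallel lines with radius 6.7 puts A and Z at N ± 6.7·n: A = (5.9103, 3.1558), Z = (-5.9103, -3.1558). So A.y = 3.1558.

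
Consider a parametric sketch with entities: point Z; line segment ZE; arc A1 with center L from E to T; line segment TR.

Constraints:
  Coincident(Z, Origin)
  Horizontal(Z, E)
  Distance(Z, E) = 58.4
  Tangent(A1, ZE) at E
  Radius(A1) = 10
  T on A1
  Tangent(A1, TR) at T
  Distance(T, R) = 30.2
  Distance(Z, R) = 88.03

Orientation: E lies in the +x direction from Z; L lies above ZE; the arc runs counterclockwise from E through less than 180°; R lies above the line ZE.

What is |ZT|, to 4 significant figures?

67.16

Checks: ∠(LE, EZ) = 90.00° ✓; |LE| = 10.00 ✓; |LT| = 10.00 ✓; ∠(LT, TR) = 90.00° ✓; |TR| = 30.20 ✓; |ZR| = 88.03 ✓.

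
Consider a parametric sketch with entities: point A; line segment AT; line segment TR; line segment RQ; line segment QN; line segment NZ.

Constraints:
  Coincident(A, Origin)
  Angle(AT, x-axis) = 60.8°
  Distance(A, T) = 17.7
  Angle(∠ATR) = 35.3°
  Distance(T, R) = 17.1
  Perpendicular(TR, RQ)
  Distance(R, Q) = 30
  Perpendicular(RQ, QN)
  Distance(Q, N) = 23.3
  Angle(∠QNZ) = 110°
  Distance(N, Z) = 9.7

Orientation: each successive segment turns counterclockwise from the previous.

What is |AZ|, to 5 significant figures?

26.226

A is at the origin; AT runs at 60.8° with length 17.7, so T = (8.6351, 15.451). ∠ATR = 35.3° gives TR at -154.50° from the x-axis; with |TR| = 17.1, R = (-6.7991, 8.0890). TR is perpendicular to RQ, so RQ runs at -64.500°; with |RQ| = 30.0, Q = (6.1162, -18.989). RQ ⟂ QN, so QN runs at 25.500°; with |QN| = 23.3, N = (27.146, -8.9577). ∠QNZ = 110.0° gives NZ at 95.500° from the x-axis; with |NZ| = 9.7, Z = (26.217, 0.69767). Then |AZ| = |Z − A| = 26.226.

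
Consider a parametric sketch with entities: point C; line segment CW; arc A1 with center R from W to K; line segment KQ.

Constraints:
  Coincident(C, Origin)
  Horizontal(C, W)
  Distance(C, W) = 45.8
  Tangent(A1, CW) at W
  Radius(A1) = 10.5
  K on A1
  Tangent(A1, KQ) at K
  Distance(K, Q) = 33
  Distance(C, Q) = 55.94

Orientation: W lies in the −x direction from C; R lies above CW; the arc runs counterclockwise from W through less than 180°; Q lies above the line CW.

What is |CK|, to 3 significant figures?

36.8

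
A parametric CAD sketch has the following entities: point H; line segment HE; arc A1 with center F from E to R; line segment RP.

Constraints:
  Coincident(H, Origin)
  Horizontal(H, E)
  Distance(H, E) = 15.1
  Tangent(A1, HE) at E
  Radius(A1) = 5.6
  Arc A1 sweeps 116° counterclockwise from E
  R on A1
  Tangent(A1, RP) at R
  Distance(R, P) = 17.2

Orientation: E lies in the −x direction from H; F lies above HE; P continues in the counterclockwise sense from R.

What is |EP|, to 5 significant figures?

23.647

H is at the origin; H and E share the same y with |HE| = 15.1 and E on the −x side, so E = (-15.100, 0.0000). The tangent condition forces FE to be normal to HE, so F = E + (0, 5.6) = (-15.100, 5.6000). On A1, E sits at bearing -90° from F; a 116° counterclockwise sweep puts R at bearing 26°, so R = F + 5.6·(cos 26°, sin 26°) = (-10.067, 8.0549). The tangent condition forces FR to be normal to RP, so RP runs along (−sin 26°, cos 26°); with |RP| = 17.2, P = (-17.607, 23.514). Then |EP| = |P − E| = 23.647.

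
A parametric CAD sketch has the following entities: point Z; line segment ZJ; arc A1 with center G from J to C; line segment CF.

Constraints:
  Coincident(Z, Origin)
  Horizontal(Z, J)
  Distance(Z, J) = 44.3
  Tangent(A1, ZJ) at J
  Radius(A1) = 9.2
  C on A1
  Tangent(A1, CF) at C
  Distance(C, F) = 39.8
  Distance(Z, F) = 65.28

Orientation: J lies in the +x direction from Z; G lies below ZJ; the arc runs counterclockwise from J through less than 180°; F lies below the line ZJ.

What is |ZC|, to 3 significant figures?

36.8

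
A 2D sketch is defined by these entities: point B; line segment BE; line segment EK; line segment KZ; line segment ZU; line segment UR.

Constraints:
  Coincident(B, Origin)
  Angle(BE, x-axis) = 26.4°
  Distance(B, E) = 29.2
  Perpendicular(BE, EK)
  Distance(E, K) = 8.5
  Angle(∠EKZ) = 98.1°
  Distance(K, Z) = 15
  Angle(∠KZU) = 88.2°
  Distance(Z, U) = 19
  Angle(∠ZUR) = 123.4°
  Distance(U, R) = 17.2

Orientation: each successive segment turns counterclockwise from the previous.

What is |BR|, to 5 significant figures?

31.954

∠KZU = 88.2° gives ZU at -69.900° from the x-axis; with |ZU| = 19.0, U = (14.664, -1.9558). ∠ZUR = 123.4° gives UR at -13.300° from the x-axis; with |UR| = 17.2, R = (31.402, -5.9126). Then |BR| = |R − B| = 31.954.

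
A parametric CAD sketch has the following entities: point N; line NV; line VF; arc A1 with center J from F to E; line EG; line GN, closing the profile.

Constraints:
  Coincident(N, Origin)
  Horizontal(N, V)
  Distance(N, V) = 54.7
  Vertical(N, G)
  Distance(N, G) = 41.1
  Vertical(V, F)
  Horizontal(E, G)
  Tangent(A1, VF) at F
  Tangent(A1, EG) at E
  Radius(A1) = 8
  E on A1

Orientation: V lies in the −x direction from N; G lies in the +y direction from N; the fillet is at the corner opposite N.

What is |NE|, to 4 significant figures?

62.21

N is at the origin; NV is horizontal with |NV| = 54.7 and V on the −x side, so V = (-54.70, 0.000). NG is vertical with |NG| = 41.1 and G on the +y side, so G = (0.000, 41.10). The virtual corner opposite N is at (-54.70, 41.10). A1 meets VF tangentially, so JF is at right angles to VF and A1 meets EG tangentially, so JE is at right angles to EG, with radius 8.0, so the center J sits 8.0 in from both sides at J = (-46.70, 33.10). That places the tangent points at F = (-54.70, 33.10) on VF and E = (-46.70, 41.10) on EG. Then |NE| = |E − N| = 62.21.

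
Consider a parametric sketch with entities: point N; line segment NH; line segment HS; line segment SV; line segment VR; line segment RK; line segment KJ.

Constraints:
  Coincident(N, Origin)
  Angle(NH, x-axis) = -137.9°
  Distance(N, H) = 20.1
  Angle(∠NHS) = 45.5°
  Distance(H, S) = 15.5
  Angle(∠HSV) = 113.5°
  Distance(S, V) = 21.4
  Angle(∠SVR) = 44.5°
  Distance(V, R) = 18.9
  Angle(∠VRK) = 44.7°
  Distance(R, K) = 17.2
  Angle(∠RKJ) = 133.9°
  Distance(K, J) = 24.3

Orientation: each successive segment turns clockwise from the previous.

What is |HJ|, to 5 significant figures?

47.310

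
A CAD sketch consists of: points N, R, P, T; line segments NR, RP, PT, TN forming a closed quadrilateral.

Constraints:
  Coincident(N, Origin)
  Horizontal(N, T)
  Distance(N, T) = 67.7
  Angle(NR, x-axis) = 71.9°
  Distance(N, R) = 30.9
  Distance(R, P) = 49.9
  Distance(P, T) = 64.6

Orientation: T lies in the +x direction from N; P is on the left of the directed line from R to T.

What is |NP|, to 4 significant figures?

77.87

Checks: |RP| = 49.90 ✓; |PT| = 64.60 ✓.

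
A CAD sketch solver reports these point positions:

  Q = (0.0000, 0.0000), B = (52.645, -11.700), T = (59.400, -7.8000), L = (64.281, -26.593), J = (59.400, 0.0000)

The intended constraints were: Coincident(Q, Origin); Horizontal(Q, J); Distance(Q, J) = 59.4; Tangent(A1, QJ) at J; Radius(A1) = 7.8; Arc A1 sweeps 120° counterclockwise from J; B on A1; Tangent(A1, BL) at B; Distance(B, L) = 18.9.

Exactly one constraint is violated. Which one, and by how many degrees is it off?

Tangent(A1, BL) at B — off by 8.00°.

Q = (0.00, 0.00) ✓; Q.y = 0.00, J.y = 0.00 ✓; |QJ| = 59.40 ✓; ∠(TJ, JQ) = 90.00° ✓; |TJ| = 7.800 ✓; bearing(T→B) − bearing(T→J) = 120.0° ✓; |TB| = 7.800 ✓; ∠(TB, BL) = 82.00° ✗; |BL| = 18.90 ✓.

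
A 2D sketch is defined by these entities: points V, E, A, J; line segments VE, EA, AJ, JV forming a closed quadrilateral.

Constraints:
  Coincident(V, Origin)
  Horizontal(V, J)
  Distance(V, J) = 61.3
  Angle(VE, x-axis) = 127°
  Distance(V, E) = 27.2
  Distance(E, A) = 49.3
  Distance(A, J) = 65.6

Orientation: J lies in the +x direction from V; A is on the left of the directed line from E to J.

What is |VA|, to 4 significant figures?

57.03

Checks: VE at 127.0° ✓; |EA| = 49.30 ✓; |AJ| = 65.60 ✓.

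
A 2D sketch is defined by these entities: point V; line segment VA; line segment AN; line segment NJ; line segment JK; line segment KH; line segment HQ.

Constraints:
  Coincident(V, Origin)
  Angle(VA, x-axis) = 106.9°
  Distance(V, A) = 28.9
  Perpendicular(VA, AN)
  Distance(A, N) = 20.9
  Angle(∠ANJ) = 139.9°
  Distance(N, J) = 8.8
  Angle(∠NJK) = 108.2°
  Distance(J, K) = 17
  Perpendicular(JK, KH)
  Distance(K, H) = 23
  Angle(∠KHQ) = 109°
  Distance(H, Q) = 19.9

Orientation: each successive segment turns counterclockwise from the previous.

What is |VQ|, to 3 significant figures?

35.9

V is at the origin; VA runs at 106.9° with length 28.9, so A = (-8.40, 27.7). The perpendicularity gives AN at right angles to VA, so AN runs at -163°; with |AN| = 20.9, N = (-28.4, 21.6). ∠ANJ = 139.9° gives NJ at -123° from the x-axis; with |NJ| = 8.8, J = (-33.2, 14.2). ∠NJK = 108.2° gives JK at -51.2° from the x-axis; with |JK| = 17.0, K = (-22.5, 0.947). JK ⟂ KH, so KH runs at 38.8°; with |KH| = 23.0, H = (-4.61, 15.4). ∠KHQ = 109.0° gives HQ at 110° from the x-axis; with |HQ| = 19.9, Q = (-11.4, 34.1). Then |VQ| = |Q − V| = 35.9.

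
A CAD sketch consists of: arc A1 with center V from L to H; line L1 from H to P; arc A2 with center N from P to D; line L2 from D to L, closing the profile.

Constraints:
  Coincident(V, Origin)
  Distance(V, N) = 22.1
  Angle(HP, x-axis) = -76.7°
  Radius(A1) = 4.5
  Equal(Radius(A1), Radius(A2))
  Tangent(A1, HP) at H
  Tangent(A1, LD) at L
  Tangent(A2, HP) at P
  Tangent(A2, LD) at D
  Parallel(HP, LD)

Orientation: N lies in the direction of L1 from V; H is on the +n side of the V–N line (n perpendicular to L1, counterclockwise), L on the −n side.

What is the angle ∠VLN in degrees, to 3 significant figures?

78.5°

The slot axis is L1's direction at -76.7°, so u = (cos -76.7°, sin -76.7°) = (0.230, -0.973) and n = (−sin -76.7°, cos -76.7°) = (0.973, 0.230). V is at the origin and N lies 22.1 along u from V, so N = 22.1·u = (5.08, -21.5). Tangency of A1 to both parallel lines with radius 4.5 puts H and L at V ± 4.5·n: H = (4.38, 1.04), L = (-4.38, -1.04). Then cos ∠VLN = LV·LN / (|LV||LN|), giving 78.5°.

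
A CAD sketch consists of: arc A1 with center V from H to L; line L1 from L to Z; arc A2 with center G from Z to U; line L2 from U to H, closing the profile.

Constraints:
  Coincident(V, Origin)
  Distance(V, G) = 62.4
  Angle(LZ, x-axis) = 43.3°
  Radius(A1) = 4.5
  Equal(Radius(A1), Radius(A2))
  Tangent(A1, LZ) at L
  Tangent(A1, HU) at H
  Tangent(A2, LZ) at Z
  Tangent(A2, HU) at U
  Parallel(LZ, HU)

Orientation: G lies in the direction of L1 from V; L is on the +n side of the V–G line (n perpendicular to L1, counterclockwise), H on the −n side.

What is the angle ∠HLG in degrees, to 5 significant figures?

85.875°

The slot axis is L1's direction at 43.3°, so u = (cos 43.3°, sin 43.3°) = (0.72777, 0.68582) and n = (−sin 43.3°, cos 43.3°) = (-0.68582, 0.72777). V is at the origin and G lies 62.4 along u from V, so G = 62.4·u = (45.413, 42.795). Tangency of A1 to both parallel lines with radius 4.5 puts L and H at V ± 4.5·n: L = (-3.0862, 3.2750), H = (3.0862, -3.2750). Then cos ∠HLG = LH·LG / (|LH||LG|), giving 85.875°.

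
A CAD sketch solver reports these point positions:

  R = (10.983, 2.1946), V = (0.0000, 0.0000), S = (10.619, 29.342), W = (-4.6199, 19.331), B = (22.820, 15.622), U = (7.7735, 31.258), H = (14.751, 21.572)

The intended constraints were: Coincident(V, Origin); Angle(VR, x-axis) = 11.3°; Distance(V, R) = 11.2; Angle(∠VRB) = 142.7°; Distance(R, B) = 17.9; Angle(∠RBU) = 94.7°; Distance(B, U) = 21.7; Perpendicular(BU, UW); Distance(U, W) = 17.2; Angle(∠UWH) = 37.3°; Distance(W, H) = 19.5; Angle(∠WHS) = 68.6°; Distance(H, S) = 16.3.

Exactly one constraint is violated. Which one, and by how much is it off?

Distance(H, S) = 16.3 — off by 7.50.

V = (0.00, 0.00) ✓; VR at 11.30° ✓; |VR| = 11.20 ✓; ∠VRB = 142.7° ✓; |RB| = 17.90 ✓; ∠RBU = 94.70° ✓; |BU| = 21.70 ✓; ∠(BU, UW) = 90.00° ✓; |UW| = 17.20 ✓; ∠UWH = 37.30° ✓; |WH| = 19.50 ✓; ∠WHS = 68.60° ✓; |HS| = 8.800 ✗.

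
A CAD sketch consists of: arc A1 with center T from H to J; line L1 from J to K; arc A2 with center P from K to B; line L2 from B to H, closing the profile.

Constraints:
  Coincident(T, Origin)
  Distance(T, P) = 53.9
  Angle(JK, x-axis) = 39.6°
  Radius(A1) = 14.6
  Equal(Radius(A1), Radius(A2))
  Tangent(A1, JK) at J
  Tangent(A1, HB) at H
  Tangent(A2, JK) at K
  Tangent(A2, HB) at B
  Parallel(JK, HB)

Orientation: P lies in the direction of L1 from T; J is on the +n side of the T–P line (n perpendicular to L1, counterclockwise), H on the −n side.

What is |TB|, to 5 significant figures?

55.842

The slot axis is L1's direction at 39.6°, so u = (cos 39.6°, sin 39.6°) = (0.77051, 0.63742) and n = (−sin 39.6°, cos 39.6°) = (-0.63742, 0.77051). T is at the origin and P lies 53.9 along u from T, so P = 53.9·u = (41.531, 34.357). Tangency of A1 to both parallel lines with radius 14.6 puts J and H at T ± 14.6·n: J = (-9.3064, 11.249), H = (9.3064, -11.249). Equal radii place K and B the same way about P: K = P + 14.6·n = (32.224, 45.607), B = P − 14.6·n = (50.837, 23.108). Then |TB| = |B − T| = 55.842.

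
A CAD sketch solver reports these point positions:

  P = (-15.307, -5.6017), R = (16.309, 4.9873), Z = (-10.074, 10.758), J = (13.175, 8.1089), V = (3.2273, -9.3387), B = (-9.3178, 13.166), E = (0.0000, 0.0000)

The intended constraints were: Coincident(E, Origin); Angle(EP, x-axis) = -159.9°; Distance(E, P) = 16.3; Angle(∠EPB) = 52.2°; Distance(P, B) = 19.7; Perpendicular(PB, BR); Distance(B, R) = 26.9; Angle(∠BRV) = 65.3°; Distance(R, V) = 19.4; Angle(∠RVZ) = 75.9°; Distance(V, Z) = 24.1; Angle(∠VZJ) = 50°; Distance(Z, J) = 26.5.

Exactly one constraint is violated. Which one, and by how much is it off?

Distance(Z, J) = 26.5 — off by 3.10.

E = (0.00, 0.00) ✓; EP at -159.9° ✓; |EP| = 16.30 ✓; ∠EPB = 52.20° ✓; |PB| = 19.70 ✓; ∠(PB, BR) = 90.00° ✓; |BR| = 26.90 ✓; ∠BRV = 65.30° ✓; |RV| = 19.40 ✓; ∠RVZ = 75.90° ✓; |VZ| = 24.10 ✓; ∠VZJ = 50.00° ✓; |ZJ| = 23.40 ✗.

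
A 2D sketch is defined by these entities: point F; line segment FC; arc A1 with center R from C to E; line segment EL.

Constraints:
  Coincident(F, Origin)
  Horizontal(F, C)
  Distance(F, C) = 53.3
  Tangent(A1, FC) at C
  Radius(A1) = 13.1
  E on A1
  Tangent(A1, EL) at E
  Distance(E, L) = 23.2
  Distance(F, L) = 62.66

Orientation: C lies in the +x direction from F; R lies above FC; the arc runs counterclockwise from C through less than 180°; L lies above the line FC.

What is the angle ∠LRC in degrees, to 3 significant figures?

170°

F is at the origin; F and C share the same y with |FC| = 53.3 and C on the +x side, so C = (53.3, 0.00). A1 meets FC tangentially, so RC is at right angles to FC, so R = C + (0, 13.1) = (53.3, 13.1). Since RE ⟂ EL (tangency), |RL| = √(13.1² + 23.2²) = 26.6 regardless of where E sits on A1. So L lies on both circle(F, 62.66) and circle(R, 26.6); the above-FC intersection is L = (48.8, 39.4). E is the foot of the tangent from L: E = (63.4, 21.4).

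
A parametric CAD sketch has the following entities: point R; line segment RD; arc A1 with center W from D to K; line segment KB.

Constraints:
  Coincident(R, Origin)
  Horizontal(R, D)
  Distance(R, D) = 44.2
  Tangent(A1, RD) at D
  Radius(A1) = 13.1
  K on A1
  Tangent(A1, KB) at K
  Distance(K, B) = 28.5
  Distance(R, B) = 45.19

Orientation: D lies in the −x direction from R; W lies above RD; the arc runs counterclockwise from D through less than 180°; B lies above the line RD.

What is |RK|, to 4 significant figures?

33.03

Checks: |WK| = 13.10 ✓; ∠(WK, KB) = 90.00° ✓; |KB| = 28.50 ✓; |RB| = 45.19 ✓.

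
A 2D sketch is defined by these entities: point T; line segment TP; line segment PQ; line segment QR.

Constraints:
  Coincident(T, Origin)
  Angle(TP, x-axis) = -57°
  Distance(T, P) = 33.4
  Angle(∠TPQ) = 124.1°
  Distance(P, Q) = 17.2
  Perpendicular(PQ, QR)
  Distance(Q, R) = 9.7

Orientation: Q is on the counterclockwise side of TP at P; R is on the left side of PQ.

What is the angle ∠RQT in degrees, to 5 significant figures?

52.409°

T is at the origin; TP runs at -57.0° with length 33.4, so P = 33.4·(cos -57.0°, sin -57.0°) = (18.191, -28.012). ∠TPQ = 124.1°, so PQ runs at -57.0° + (180° − 124.1°) = -1.1000° from the x-axis; with |PQ| = 17.2, Q = P + 17.2·(cos -1.1000°, sin -1.1000°) = (35.388, -28.342). The perpendicularity gives QR at right angles to PQ; with |QR| = 9.7 on the left of PQ, R = Q + 9.7·(0.019197, 0.99982) = (35.574, -18.644). Then cos ∠RQT = QR·QT / (|QR||QT|), giving 52.409°.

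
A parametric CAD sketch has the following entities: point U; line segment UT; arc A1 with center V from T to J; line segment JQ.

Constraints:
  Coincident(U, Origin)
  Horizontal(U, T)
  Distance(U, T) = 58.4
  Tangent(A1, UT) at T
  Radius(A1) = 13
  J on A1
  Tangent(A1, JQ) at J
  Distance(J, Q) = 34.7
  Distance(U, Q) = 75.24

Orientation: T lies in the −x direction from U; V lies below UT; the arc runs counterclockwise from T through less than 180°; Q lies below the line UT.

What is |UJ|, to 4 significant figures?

72.62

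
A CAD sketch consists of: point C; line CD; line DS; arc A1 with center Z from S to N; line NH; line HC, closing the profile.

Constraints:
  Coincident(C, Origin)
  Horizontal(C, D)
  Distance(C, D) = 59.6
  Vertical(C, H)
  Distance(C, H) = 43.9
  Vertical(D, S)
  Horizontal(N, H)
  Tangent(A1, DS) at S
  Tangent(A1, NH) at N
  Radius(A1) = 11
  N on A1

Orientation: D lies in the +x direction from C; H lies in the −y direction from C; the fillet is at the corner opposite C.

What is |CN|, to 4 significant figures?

65.49

C is at the origin; CD is horizontal with |CD| = 59.6 and D on the +x side, so D = (59.60, 0.000). CH is vertical with |CH| = 43.9 and H on the −y side, so H = (0.000, -43.90). The virtual corner opposite C is at (59.60, -43.90). The tangent condition forces ZS to be normal to DS and since A1 is tangent to NH there, ZN ⟂ NH, with radius 11.0, so the center Z sits 11.0 in from both sides at Z = (48.60, -32.90). That places the tangent points at S = (59.60, -32.90) on DS and N = (48.60, -43.90) on NH. Then |CN| = |N − C| = 65.49.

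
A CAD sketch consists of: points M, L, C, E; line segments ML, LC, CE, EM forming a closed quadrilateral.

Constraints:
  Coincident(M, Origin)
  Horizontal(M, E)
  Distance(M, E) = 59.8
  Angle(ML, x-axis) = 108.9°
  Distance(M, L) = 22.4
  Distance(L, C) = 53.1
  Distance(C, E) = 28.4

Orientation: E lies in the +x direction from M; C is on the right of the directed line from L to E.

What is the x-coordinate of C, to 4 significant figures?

34.11

M is at the origin; M and E share the same y with |ME| = 59.8 and E in +x, so E = (59.8, 0). ML runs at 108.9° with |ML| = 22.4, so L = (-7.256, 21.19). C is determined by |LC| = 53.1 and |CE| = 28.4 together: it lies at the intersection of circle(L, 53.1) and circle(E, 28.4). With |LE| = 70.32, the foot of the radical line on LE is 49.47 from L and the perpendicular offset is √(53.1² − 49.47²) = 19.28. Taking the right-of-LE solution: C = (34.11, -12.10).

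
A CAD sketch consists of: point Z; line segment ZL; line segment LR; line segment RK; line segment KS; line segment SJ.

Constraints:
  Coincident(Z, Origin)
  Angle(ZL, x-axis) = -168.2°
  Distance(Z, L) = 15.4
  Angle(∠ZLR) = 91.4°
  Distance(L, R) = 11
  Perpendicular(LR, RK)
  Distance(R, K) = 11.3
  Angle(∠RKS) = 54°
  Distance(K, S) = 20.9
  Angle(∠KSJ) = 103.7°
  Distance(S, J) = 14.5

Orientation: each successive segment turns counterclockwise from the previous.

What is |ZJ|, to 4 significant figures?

29.80

Z is at the origin; ZL runs at -168.2° with length 15.4, so L = (-15.07, -3.149). ∠ZLR = 91.4° gives LR at -79.60° from the x-axis; with |LR| = 11.0, R = (-13.09, -13.97). LR is perpendicular to RK, so RK runs at 10.40°; with |RK| = 11.3, K = (-1.974, -11.93). ∠RKS = 54.0° gives KS at 136.4° from the x-axis; with |KS| = 20.9, S = (-17.11, 2.484). ∠KSJ = 103.7° gives SJ at -147.3° from the x-axis; with |SJ| = 14.5, J = (-29.31, -5.349). Then |ZJ| = |J − Z| = 29.80.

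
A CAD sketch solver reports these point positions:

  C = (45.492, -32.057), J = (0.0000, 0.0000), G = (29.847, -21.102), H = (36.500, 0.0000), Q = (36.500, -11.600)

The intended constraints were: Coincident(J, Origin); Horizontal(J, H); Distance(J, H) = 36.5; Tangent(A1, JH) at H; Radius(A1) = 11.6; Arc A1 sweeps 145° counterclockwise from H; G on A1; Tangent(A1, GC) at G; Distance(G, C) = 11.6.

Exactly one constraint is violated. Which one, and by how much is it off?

Distance(G, C) = 11.6 — off by 7.50.

J = (0.00, 0.00) ✓; J.y = 0.00, H.y = 0.00 ✓; |JH| = 36.50 ✓; ∠(QH, HJ) = 90.00° ✓; |QH| = 11.60 ✓; bearing(Q→G) − bearing(Q→H) = 145.0° ✓; |QG| = 11.60 ✓; ∠(QG, GC) = 90.00° ✓; |GC| = 19.10 ✗.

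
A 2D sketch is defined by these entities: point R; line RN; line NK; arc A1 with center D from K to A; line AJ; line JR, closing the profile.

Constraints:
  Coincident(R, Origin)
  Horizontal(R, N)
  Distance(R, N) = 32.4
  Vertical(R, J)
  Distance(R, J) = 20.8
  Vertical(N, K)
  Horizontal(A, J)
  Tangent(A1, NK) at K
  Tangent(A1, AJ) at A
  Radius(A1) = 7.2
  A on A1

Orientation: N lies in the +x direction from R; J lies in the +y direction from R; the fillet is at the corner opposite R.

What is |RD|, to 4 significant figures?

28.64

R is at the origin; R and N share the same y with |RN| = 32.4 and N on the +x side, so N = (32.40, 0.000). R and J share the same x with |RJ| = 20.8 and J on the +y side, so J = (0.000, 20.80). The virtual corner opposite R is at (32.40, 20.80). A1 meets NK tangentially, so DK is at right angles to NK and the tangent condition forces DA to be normal to AJ, with radius 7.2, so the center D sits 7.2 in from both sides at D = (25.20, 13.60). Then |RD| = |D − R| = 28.64.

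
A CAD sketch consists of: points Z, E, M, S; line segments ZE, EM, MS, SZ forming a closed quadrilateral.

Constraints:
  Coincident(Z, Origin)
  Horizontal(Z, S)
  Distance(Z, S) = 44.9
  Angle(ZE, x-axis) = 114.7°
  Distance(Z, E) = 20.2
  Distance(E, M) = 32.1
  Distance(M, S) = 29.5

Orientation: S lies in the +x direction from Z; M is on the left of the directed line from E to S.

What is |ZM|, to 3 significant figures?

31.2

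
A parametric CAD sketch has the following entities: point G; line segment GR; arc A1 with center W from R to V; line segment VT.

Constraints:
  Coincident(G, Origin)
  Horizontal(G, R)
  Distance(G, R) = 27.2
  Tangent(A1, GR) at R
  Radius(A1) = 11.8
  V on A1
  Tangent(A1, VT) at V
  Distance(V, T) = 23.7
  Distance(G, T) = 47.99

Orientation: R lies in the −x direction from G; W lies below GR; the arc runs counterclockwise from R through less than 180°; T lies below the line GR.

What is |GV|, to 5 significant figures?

41.448

Checks: ∠(WR, RG) = 90.00° ✓; |WV| = 11.80 ✓; ∠(WV, VT) = 90.00° ✓; |VT| = 23.70 ✓; |GT| = 47.99 ✓.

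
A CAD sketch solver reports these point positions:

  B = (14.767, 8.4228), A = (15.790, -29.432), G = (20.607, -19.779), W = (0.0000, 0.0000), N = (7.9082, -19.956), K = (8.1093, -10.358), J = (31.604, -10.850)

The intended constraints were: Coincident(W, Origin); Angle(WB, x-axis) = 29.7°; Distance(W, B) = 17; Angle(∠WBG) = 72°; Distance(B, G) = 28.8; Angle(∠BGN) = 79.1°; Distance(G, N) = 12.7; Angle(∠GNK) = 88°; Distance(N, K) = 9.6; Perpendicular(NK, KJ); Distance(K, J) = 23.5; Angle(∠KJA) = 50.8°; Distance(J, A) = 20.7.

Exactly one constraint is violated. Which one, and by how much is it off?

Distance(J, A) = 20.7 — off by 3.70.

W = (0.00, 0.00) ✓; WB at 29.70° ✓; |WB| = 17.00 ✓; ∠WBG = 72.00° ✓; |BG| = 28.80 ✓; ∠BGN = 79.10° ✓; |GN| = 12.70 ✓; ∠GNK = 88.00° ✓; |NK| = 9.600 ✓; ∠(NK, KJ) = 90.00° ✓; |KJ| = 23.50 ✓; ∠KJA = 50.80° ✓; |JA| = 24.40 ✗.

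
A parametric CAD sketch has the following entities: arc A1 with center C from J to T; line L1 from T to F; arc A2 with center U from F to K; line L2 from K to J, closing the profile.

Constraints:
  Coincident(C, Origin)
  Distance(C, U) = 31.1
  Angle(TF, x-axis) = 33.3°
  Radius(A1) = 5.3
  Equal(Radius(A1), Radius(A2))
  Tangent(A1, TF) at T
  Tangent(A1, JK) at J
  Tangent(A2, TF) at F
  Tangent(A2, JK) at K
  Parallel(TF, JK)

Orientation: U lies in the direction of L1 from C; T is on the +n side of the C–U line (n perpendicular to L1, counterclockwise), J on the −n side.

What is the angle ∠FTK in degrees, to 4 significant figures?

18.82°

The slot axis is L1's direction at 33.3°, so u = (cos 33.3°, sin 33.3°) = (0.8358, 0.5490) and n = (−sin 33.3°, cos 33.3°) = (-0.5490, 0.8358). C is at the origin and U lies 31.1 along u from C, so U = 31.1·u = (25.99, 17.07). Tangency of A1 to both parallel lines with radius 5.3 puts T and J at C ± 5.3·n: T = (-2.910, 4.430), J = (2.910, -4.430). Equal radii place F and K the same way about U: F = U + 5.3·n = (23.08, 21.50), K = U − 5.3·n = (28.90, 12.64). Then cos ∠FTK = TF·TK / (|TF||TK|), giving 18.82°.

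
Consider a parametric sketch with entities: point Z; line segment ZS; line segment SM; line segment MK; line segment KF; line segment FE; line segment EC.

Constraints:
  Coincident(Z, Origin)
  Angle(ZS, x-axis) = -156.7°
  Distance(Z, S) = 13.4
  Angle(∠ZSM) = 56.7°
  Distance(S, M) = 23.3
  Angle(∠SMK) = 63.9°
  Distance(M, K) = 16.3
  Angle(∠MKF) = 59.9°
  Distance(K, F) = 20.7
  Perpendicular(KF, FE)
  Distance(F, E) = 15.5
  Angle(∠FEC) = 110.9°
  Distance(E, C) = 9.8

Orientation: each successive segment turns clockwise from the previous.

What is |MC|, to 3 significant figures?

5.94

KF is perpendicular to FE, so FE runs at 114°; with |FE| = 15.5, E = (-20.3, 13.9). ∠FEC = 110.9° gives EC at 44.7° from the x-axis; with |EC| = 9.8, C = (-13.3, 20.8). Then |MC| = |C − M| = 5.94.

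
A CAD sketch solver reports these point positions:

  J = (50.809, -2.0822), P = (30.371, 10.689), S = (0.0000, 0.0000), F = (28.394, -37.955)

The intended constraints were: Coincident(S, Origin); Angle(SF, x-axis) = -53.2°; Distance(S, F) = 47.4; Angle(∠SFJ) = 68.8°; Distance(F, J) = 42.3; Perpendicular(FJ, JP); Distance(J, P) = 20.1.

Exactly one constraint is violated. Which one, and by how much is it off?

Distance(J, P) = 20.1 — off by 4.00.

S = (0.00, 0.00) ✓; SF at -53.20° ✓; |SF| = 47.40 ✓; ∠SFJ = 68.80° ✓; |FJ| = 42.30 ✓; ∠(FJ, JP) = 90.00° ✓; |JP| = 24.10 ✗.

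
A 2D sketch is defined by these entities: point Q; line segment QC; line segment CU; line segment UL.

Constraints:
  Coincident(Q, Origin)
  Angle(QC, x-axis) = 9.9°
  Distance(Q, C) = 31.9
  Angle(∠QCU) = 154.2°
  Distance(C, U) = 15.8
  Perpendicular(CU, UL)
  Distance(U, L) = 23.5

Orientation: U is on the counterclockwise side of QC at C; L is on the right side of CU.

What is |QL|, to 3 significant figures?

58.1

Q is at the origin; QC runs at 9.9° with length 31.9, so C = 31.9·(cos 9.9°, sin 9.9°) = (31.4, 5.48). ∠QCU = 154.2°, so CU runs at 9.9° + (180° − 154.2°) = 35.7° from the x-axis; with |CU| = 15.8, U = C + 15.8·(cos 35.7°, sin 35.7°) = (44.3, 14.7). CU ⟂ UL; with |UL| = 23.5 on the right of CU, L = U + 23.5·(0.584, -0.812) = (58.0, -4.38). Then |QL| = |L − Q| = 58.1.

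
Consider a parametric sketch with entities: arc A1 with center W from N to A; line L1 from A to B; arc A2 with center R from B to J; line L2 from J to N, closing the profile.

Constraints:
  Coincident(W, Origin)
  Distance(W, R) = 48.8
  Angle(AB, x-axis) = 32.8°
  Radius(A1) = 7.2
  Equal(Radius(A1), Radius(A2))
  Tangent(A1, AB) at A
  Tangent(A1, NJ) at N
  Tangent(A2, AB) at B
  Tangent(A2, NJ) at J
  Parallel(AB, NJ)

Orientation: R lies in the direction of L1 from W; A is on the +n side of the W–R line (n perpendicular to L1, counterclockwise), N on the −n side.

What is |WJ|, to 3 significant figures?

49.3

The slot axis is L1's direction at 32.8°, so u = (cos 32.8°, sin 32.8°) = (0.841, 0.542) and n = (−sin 32.8°, cos 32.8°) = (-0.542, 0.841). W is at the origin and R lies 48.8 along u from W, so R = 48.8·u = (41.0, 26.4). Tangency of A1 to both parallel lines with radius 7.2 puts A and N at W ± 7.2·n: A = (-3.90, 6.05), N = (3.90, -6.05). Equal radii place B and J the same way about R: B = R + 7.2·n = (37.1, 32.5), J = R − 7.2·n = (44.9, 20.4). Then |WJ| = |J − W| = 49.3.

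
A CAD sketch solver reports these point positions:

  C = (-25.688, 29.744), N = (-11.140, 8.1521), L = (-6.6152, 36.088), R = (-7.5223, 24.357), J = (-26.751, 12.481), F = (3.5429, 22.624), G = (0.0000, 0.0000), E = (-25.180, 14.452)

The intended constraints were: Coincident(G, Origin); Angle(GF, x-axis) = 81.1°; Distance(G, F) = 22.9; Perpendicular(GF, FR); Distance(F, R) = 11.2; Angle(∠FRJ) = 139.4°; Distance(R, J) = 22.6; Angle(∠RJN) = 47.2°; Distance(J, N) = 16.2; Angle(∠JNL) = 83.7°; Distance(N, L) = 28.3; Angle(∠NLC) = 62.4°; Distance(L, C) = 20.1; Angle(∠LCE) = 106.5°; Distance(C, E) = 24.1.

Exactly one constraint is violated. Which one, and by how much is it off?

Distance(C, E) = 24.1 — off by 8.80.

G = (0.00, 0.00) ✓; GF at 81.10° ✓; |GF| = 22.90 ✓; ∠(GF, FR) = 90.00° ✓; |FR| = 11.20 ✓; ∠FRJ = 139.4° ✓; |RJ| = 22.60 ✓; ∠RJN = 47.20° ✓; |JN| = 16.20 ✓; ∠JNL = 83.70° ✓; |NL| = 28.30 ✓; ∠NLC = 62.40° ✓; |LC| = 20.10 ✓; ∠LCE = 106.5° ✓; |CE| = 15.30 ✗.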